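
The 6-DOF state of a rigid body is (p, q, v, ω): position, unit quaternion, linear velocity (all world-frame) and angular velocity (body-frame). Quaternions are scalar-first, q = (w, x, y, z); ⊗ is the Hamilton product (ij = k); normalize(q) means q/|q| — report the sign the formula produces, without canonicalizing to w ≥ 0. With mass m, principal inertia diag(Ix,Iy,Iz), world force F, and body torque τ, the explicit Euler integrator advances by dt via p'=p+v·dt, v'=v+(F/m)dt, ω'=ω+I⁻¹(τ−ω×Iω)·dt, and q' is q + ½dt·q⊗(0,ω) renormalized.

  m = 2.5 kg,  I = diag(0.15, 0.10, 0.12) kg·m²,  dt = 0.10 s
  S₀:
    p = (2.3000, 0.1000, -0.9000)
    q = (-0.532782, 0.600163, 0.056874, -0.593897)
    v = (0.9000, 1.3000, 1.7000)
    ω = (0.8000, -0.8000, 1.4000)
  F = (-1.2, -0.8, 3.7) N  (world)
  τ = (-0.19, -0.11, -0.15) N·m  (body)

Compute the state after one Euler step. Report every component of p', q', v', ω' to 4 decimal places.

p' = (2.3900, 0.2300, -0.7300)
q' = (-0.5109, 0.5568, 0.0124, -0.6548)
v' = (0.8520, 1.2680, 1.8480)
ω' = (0.6883, -0.9436, 1.2483)

a = (-0.4800, -0.3200, 1.4800)
new position p' = (2.3900, 0.2300, -0.7300)
v + (F/m)dt = (0.8520, 1.2680, 1.8480)
angular accel α = (-1.1173, -1.4360, -1.5167)
new body rate ω' = (0.6883, -0.9436, 1.2483)
Hamilton product q⊗(0,ω) = (0.3968246, -0.8217196, -0.8891202, -1.2715244)
q + ½dt·q⊗(0,ω), renormalized = (-0.5109, 0.5568, 0.0124, -0.6548)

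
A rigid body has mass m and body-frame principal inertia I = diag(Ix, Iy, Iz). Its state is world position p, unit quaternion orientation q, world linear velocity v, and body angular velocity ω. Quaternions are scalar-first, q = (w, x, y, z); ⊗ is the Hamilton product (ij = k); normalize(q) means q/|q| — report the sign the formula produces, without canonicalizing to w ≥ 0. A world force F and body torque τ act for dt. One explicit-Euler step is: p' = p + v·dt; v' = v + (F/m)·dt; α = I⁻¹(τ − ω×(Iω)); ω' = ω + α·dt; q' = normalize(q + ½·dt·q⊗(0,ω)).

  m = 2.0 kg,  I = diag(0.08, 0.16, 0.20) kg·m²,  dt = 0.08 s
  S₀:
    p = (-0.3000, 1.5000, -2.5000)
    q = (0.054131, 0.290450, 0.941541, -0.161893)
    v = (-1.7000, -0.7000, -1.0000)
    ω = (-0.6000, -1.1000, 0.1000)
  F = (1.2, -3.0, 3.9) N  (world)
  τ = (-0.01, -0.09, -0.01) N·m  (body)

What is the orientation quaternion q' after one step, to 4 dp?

q' = (0.1030, 0.2854, 0.9407, -0.1517)

q⊗(0,ω) = (1.2261544, -0.1164068, 0.0085467, 0.2508427)
updated quaternion q' = (0.1030, 0.2854, 0.9407, -0.1517)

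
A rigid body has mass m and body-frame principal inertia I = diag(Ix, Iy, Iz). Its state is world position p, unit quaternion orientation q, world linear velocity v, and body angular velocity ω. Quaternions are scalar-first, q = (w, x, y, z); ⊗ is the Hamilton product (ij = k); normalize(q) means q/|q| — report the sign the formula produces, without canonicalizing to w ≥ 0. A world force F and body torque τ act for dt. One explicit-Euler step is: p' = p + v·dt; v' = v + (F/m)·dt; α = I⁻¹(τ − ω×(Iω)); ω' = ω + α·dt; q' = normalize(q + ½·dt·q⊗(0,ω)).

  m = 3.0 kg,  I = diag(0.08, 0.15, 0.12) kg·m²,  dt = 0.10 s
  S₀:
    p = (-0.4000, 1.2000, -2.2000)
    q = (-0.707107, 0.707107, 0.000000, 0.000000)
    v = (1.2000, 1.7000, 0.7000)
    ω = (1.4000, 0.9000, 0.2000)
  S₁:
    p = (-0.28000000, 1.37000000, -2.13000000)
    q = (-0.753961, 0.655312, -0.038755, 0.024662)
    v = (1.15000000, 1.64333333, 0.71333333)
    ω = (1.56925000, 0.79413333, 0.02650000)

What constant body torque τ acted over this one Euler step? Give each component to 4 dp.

τ = (0.1300, -0.1700, -0.1200)

Δω = ω₁−ω₀ = (0.16925000, -0.10586667, -0.17350000)
ω₀×(Iω₀) = (-0.0054, -0.0112, 0.0882)
τ = I·(Δω/dt) + ω₀×(Iω₀) = (0.1300, -0.1700, -0.1200)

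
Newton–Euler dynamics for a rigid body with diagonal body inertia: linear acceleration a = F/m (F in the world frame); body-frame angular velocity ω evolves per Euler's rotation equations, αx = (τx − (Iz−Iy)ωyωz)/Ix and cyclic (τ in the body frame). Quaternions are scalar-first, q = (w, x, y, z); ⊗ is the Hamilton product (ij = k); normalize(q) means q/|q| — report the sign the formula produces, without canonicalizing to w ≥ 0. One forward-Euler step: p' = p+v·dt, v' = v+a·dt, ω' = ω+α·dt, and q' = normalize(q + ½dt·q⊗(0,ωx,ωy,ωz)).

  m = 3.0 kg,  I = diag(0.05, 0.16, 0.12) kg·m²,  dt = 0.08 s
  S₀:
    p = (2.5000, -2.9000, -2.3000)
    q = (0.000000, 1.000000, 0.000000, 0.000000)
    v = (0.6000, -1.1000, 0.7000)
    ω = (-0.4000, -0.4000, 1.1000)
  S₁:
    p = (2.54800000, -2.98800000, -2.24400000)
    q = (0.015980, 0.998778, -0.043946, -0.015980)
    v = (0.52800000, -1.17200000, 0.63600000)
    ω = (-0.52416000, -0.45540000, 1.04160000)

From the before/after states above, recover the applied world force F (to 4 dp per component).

F = (-2.7000, -2.7000, -2.4000)

velocity change Δv = (-0.07200000, -0.07200000, -0.06400000)
applied force F = (-2.7000, -2.7000, -2.4000)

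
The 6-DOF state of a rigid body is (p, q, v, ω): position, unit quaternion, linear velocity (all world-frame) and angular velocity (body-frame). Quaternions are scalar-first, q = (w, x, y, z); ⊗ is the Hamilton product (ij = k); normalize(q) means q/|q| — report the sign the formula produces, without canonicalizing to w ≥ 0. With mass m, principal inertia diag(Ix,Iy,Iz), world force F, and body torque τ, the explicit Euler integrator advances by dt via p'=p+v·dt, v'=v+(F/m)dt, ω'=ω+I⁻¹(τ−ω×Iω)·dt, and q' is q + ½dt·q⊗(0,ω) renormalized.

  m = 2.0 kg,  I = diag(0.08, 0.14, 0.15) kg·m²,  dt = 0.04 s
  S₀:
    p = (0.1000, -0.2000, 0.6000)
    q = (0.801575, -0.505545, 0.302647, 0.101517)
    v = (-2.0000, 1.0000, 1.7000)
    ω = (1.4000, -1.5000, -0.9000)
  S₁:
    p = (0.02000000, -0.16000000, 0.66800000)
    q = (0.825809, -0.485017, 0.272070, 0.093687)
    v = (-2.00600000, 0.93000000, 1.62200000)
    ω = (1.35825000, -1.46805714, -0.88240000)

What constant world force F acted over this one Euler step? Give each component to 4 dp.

F = (-0.3000, -3.5000, -3.9000)

v₁ − v₀ = (-0.00600000, -0.07000000, -0.07800000)
applied force F = (-0.3000, -3.5000, -3.9000)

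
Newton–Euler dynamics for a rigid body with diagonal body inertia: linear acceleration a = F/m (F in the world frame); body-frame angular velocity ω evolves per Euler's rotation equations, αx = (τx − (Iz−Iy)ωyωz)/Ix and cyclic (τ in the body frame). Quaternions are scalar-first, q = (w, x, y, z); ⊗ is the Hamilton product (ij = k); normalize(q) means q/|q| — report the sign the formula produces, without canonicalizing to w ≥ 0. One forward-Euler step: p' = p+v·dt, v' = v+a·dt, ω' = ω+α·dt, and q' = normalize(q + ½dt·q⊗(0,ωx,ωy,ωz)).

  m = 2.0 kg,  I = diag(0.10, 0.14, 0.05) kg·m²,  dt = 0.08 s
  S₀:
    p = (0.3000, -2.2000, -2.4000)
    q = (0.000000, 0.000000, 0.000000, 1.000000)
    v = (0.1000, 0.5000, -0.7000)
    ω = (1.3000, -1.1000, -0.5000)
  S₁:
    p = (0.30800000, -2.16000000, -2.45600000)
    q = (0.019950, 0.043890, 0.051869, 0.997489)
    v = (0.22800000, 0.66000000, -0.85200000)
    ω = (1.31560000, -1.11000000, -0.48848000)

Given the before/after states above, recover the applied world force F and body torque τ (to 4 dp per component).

v₁ − v₀ = (0.12800000, 0.16000000, -0.15200000)
applied force F = (3.2000, 4.0000, -3.8000)
Δω = ω₁−ω₀ = (0.01560000, -0.01000000, 0.01152000)
precession coupling = (-0.0495, -0.0325, -0.0572)
applied torque τ = (-0.0300, -0.0500, -0.0500)

F = (3.2000, 4.0000, -3.8000)
τ = (-0.0300, -0.0500, -0.0500)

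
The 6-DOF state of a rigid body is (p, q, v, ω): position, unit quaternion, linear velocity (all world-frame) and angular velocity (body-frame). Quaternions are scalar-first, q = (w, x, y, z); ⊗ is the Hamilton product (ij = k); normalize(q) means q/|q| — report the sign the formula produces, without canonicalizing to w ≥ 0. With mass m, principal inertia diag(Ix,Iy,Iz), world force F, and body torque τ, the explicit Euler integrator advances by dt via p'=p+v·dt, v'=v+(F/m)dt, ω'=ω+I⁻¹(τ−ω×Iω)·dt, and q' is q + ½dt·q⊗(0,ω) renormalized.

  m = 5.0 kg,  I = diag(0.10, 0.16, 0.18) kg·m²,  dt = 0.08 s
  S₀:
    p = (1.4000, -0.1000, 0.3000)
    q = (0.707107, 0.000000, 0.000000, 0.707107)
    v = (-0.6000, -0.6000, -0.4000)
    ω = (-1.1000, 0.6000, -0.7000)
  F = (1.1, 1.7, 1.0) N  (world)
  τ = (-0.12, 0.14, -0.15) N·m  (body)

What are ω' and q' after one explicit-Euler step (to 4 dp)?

(τ − ω×Iω)/I = (-1.1160, 1.2600, -0.6133)
ω' = ω + α·dt = (-1.1893, 0.7008, -0.7491)
Hamilton product q⊗(0,ω) = (0.4949749, -1.2020819, -0.3535535, -0.4949749)
q + ½dt·q⊗(0,ω), renormalized = (0.7257, -0.0480, -0.0141, 0.6862)

ω' = (-1.1893, 0.7008, -0.7491)
q' = (0.7257, -0.0480, -0.0141, 0.6862)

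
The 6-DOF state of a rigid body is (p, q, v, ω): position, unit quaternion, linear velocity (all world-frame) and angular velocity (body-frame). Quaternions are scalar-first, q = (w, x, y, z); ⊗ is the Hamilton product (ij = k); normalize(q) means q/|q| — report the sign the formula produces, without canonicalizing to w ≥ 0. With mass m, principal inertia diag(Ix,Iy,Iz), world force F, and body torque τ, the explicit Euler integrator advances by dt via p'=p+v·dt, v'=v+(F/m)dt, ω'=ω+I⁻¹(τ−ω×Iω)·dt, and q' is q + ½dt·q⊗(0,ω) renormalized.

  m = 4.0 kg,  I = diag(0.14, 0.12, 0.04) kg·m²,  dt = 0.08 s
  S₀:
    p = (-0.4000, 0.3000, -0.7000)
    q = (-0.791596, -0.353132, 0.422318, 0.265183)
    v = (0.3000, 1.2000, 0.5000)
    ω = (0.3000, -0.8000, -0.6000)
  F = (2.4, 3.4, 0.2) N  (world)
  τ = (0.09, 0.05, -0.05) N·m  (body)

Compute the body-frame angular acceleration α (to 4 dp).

precession coupling ω×(Iω) = (-0.0384, -0.0180, 0.0048)
(τ − ω×Iω)/I = (0.9171, 0.5667, -1.3700)

α = (0.9171, 0.5667, -1.3700)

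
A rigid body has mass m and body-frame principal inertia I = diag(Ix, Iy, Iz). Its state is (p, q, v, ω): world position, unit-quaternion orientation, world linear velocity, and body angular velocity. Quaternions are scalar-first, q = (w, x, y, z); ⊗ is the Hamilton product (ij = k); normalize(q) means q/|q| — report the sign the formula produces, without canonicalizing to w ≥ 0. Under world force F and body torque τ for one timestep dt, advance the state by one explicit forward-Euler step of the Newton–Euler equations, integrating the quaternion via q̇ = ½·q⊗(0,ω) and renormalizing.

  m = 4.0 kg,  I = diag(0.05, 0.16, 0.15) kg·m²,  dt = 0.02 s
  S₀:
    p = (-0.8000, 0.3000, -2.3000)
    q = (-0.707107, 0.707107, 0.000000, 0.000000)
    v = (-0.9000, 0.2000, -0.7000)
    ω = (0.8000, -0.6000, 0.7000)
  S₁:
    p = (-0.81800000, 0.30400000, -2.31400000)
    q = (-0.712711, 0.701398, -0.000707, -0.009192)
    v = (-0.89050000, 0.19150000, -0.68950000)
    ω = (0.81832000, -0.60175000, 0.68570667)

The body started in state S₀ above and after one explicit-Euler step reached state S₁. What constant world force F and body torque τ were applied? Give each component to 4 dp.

F = (1.9000, -1.7000, 2.1000)
τ = (0.0500, -0.0700, -0.1600)

v₁ − v₀ = (0.00950000, -0.00850000, 0.01050000)
applied force F = (1.9000, -1.7000, 2.1000)
ω₁ − ω₀ = (0.01832000, -0.00175000, -0.01429333)
applied torque τ = (0.0500, -0.0700, -0.1600)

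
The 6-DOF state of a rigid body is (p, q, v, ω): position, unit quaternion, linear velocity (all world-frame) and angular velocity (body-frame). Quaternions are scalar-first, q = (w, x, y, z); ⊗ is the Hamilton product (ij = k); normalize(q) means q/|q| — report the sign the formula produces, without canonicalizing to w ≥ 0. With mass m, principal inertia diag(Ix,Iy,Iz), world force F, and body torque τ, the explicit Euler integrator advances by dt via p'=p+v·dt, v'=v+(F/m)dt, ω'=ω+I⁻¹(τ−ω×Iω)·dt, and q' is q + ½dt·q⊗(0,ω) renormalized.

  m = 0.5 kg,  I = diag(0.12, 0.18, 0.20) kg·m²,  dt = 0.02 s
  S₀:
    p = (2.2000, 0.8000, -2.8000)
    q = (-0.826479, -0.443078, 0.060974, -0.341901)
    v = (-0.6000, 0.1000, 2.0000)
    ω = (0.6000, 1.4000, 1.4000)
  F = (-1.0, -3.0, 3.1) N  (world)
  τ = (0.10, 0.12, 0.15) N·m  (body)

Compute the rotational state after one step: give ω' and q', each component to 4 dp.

precession coupling ω×(Iω) = (0.0392, -0.0672, 0.0504)
(τ − ω×Iω)/I = (0.5067, 1.0400, 0.4980)
ω + α·dt = (0.6101, 1.4208, 1.4100)
q⊗(0,ω) = (0.6591446, 0.0681376, -0.7419020, -1.8139642)
q' = normalize(q + ½dt·q⊗(0,ω)) = (-0.8197, -0.4423, 0.0535, -0.3600)

ω' = (0.6101, 1.4208, 1.4100)
q' = (-0.8197, -0.4423, 0.0535, -0.3600)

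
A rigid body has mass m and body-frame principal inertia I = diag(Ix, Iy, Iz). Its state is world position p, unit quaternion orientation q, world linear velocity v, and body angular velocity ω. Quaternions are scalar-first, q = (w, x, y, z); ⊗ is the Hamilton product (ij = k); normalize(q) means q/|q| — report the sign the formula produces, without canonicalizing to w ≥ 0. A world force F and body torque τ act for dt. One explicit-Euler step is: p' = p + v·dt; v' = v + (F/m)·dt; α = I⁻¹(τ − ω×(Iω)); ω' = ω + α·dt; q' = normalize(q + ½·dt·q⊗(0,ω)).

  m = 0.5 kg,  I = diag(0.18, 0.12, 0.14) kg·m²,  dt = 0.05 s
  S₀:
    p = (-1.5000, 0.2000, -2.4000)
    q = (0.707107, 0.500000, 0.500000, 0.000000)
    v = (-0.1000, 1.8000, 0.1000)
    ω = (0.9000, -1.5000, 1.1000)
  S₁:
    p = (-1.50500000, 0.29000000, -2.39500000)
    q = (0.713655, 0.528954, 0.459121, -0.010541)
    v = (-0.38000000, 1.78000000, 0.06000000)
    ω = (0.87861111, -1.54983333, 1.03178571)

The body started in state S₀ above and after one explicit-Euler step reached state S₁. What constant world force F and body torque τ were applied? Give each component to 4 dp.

F = (-2.8000, -0.2000, -0.4000)
τ = (-0.1100, -0.0800, -0.1100)

ω₁ − ω₀ = (-0.02138889, -0.04983333, -0.06821429)
I·α + gyro = (-0.1100, -0.0800, -0.1100)
v₁ − v₀ = (-0.28000000, -0.02000000, -0.04000000)
applied force F = (-2.8000, -0.2000, -0.4000)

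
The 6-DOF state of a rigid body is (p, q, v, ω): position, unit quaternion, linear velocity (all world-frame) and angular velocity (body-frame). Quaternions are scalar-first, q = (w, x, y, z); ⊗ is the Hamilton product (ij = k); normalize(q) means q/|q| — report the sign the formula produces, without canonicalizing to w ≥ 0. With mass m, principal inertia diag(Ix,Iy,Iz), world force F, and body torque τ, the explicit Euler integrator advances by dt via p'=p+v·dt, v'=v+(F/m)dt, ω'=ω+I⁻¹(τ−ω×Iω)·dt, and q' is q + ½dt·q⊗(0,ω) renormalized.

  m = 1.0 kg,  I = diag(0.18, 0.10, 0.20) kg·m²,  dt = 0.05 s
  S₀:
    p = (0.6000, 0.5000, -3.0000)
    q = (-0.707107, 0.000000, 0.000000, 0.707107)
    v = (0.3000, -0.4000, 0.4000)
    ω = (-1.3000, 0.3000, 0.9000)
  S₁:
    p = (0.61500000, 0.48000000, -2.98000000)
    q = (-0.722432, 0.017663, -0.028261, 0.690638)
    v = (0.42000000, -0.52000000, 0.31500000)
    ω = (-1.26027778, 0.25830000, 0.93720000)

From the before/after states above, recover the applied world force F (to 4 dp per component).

F = (2.4000, -2.4000, -1.7000)

Δv = v₁−v₀ = (0.12000000, -0.12000000, -0.08500000)
F = m·Δv/dt = (2.4000, -2.4000, -1.7000)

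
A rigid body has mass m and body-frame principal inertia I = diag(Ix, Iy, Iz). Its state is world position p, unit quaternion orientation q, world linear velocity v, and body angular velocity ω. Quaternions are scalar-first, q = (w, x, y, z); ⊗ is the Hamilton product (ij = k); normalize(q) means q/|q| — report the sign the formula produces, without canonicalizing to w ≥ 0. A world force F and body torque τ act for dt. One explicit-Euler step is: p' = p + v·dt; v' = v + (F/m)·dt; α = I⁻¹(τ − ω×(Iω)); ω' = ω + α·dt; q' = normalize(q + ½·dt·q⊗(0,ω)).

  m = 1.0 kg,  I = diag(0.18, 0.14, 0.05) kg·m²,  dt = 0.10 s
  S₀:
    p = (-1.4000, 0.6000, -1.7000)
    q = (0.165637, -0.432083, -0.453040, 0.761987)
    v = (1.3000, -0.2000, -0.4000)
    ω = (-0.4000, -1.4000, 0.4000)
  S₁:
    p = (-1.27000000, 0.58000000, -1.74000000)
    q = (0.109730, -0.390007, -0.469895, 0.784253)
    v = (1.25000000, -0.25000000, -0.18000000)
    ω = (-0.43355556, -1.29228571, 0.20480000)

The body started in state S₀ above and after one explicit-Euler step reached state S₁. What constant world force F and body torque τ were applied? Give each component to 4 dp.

F = (-0.5000, -0.5000, 2.2000)
τ = (-0.0100, 0.1300, -0.1200)

ω₁ − ω₀ = (-0.03355556, 0.10771429, -0.19520000)
ω₀×(Iω₀) = (0.0504, -0.0208, -0.0224)
applied torque τ = (-0.0100, 0.1300, -0.1200)
velocity change Δv = (-0.05000000, -0.05000000, 0.22000000)
m·(v₁−v₀)/dt = (-0.5000, -0.5000, 2.2000)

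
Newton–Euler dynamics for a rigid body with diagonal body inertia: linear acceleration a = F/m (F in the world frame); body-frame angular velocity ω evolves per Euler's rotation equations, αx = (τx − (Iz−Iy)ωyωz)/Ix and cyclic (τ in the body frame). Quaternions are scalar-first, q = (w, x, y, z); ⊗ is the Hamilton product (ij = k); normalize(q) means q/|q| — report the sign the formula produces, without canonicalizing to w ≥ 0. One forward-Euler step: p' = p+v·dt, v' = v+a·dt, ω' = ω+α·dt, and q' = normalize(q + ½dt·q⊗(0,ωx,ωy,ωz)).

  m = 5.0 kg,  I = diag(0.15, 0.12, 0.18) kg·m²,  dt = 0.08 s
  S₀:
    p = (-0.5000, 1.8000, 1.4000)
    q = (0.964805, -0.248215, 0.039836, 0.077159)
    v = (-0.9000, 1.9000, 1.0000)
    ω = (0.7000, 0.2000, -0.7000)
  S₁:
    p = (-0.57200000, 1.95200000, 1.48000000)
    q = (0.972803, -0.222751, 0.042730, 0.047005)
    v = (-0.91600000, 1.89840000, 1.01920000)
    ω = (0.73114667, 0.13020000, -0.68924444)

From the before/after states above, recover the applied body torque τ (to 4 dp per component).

τ = (0.0500, -0.0900, 0.0200)

rate change Δω = (0.03114667, -0.06980000, 0.01075556)
ω₀×(Iω₀) = (-0.0084, 0.0147, -0.0042)
applied torque τ = (0.0500, -0.0900, 0.0200)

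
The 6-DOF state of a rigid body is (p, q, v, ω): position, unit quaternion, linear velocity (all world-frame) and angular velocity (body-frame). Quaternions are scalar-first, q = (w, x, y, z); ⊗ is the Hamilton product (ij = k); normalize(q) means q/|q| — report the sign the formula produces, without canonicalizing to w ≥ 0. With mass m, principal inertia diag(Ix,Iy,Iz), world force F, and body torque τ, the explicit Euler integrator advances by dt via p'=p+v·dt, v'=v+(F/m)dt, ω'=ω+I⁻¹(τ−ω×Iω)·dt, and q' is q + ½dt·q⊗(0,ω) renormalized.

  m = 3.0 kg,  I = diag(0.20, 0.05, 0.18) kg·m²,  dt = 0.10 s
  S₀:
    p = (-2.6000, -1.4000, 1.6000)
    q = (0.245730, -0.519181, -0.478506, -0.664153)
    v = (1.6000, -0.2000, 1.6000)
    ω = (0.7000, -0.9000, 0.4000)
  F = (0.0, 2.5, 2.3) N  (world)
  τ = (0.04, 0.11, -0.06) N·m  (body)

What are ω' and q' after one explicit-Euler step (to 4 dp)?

ω' = (0.7434, -0.6912, 0.3142)
q' = (0.2552, -0.5490, -0.5015, -0.6180)

ω×(Iω) gyroscopic = (-0.0468, 0.0056, 0.0945)
α = I⁻¹(τ − ω×Iω) = (0.4340, 2.0880, -0.8583)
ω + α·dt = (0.7434, -0.6912, 0.3142)
q⊗(0,ω) = (0.1984325, -0.6171291, -0.4783917, 0.9005091)
q + ½dt·q⊗(0,ω), renormalized = (0.2552, -0.5490, -0.5015, -0.6180)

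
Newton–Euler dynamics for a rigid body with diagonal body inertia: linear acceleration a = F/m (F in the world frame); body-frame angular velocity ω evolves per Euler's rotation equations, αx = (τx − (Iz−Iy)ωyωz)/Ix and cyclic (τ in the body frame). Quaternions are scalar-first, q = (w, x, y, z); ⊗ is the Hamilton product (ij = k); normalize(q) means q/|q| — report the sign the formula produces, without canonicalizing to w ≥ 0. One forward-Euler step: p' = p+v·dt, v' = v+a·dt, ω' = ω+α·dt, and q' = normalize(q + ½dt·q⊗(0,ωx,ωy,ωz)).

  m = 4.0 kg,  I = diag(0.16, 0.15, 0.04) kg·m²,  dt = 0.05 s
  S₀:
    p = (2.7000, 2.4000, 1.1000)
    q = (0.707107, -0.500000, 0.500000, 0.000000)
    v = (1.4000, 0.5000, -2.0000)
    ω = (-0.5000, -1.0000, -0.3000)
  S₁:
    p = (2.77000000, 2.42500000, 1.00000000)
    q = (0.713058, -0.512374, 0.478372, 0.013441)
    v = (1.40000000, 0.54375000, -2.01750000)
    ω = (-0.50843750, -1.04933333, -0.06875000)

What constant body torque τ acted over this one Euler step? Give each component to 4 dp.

Δω = ω₁−ω₀ = (-0.00843750, -0.04933333, 0.23125000)
τ = I·(Δω/dt) + ω₀×(Iω₀) = (-0.0600, -0.1300, 0.1800)

τ = (-0.0600, -0.1300, 0.1800)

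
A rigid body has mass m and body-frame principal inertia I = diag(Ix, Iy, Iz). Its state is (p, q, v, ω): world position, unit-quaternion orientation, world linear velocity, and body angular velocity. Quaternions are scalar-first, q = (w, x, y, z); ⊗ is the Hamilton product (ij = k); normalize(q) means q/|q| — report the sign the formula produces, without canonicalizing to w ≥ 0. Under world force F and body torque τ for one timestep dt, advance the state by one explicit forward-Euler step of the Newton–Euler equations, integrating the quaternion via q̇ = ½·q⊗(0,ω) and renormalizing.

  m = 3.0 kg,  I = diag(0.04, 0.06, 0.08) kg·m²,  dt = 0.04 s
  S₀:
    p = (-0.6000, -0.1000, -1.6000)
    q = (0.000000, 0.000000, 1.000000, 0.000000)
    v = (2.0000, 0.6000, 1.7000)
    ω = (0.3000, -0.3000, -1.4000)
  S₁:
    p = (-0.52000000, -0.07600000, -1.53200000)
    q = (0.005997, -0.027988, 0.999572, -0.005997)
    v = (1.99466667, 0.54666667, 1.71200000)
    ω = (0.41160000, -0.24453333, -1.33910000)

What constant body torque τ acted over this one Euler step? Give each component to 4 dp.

ω₁ − ω₀ = (0.11160000, 0.05546667, 0.06090000)
applied torque τ = (0.1200, 0.1000, 0.1200)

τ = (0.1200, 0.1000, 0.1200)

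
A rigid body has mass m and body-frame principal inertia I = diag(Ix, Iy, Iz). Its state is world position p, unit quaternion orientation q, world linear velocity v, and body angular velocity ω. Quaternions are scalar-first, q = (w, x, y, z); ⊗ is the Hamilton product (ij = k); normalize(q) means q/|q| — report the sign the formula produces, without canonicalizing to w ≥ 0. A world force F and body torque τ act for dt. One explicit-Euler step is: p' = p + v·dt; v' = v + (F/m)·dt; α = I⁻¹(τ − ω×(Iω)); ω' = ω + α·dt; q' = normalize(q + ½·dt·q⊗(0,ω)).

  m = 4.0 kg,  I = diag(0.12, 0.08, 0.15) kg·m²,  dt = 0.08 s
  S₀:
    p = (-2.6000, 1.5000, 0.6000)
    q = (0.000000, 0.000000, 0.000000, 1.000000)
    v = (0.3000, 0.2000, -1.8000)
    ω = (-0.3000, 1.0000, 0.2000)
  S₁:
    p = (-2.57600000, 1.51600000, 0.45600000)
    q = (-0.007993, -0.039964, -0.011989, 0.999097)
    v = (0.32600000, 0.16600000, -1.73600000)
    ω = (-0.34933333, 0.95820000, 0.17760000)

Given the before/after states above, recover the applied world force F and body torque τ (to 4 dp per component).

F = (1.3000, -1.7000, 3.2000)
τ = (-0.0600, -0.0400, -0.0300)

ω₁ − ω₀ = (-0.04933333, -0.04180000, -0.02240000)
I·α + gyro = (-0.0600, -0.0400, -0.0300)
velocity change Δv = (0.02600000, -0.03400000, 0.06400000)
applied force F = (1.3000, -1.7000, 3.2000)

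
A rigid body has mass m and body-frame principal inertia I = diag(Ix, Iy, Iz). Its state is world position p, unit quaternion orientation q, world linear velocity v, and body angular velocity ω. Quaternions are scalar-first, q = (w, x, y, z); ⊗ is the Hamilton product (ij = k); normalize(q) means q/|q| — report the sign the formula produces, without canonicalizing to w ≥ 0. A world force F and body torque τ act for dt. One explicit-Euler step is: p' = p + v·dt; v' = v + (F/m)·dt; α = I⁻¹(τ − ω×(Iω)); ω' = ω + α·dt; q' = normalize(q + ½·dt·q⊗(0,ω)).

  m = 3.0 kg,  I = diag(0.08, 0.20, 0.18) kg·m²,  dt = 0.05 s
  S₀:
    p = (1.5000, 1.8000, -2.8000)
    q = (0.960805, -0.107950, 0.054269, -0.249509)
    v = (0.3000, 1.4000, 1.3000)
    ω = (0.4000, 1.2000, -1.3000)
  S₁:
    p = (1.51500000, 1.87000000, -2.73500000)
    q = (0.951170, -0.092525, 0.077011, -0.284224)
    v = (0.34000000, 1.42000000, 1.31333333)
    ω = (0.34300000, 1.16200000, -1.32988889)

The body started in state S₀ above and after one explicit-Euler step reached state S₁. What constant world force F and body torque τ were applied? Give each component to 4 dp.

F = (2.4000, 1.2000, 0.8000)
τ = (-0.0600, -0.1000, -0.0500)

Δω = ω₁−ω₀ = (-0.05700000, -0.03800000, -0.02988889)
ω₀×(Iω₀) = (0.0312, 0.0520, 0.0576)
τ = I·(Δω/dt) + ω₀×(Iω₀) = (-0.0600, -0.1000, -0.0500)
v₁ − v₀ = (0.04000000, 0.02000000, 0.01333333)
m·(v₁−v₀)/dt = (2.4000, 1.2000, 0.8000)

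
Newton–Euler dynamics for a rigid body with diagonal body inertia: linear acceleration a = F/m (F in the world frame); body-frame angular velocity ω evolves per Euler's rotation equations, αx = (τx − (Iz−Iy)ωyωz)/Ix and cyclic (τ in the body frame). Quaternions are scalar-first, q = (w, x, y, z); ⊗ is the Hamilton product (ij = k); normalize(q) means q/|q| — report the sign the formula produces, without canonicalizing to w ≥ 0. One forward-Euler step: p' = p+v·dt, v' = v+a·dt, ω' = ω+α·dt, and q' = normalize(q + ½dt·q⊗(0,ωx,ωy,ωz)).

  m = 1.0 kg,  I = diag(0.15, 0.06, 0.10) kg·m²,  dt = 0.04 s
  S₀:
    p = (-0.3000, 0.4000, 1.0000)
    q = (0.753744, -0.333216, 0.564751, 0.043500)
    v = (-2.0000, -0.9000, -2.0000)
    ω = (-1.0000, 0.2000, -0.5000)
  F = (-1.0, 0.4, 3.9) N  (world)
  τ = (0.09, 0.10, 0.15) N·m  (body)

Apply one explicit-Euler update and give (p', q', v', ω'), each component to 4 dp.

p' = (-0.3800, 0.3640, 0.9200)
q' = (0.7451, -0.3540, 0.5634, 0.0459)
v' = (-2.0400, -0.8840, -1.8440)
ω' = (-0.9749, 0.2500, -0.4472)

a = (-1.0000, 0.4000, 3.9000)
p' = p + v·dt = (-0.3800, 0.3640, 0.9200)
v' = v + a·dt = (-2.0400, -0.8840, -1.8440)
precession coupling ω×(Iω) = (-0.0040, 0.0250, 0.0180)
α = I⁻¹(τ − ω×Iω) = (0.6267, 1.2500, 1.3200)
ω + α·dt = (-0.9749, 0.2500, -0.4472)
2q̇ = q⊗(0,ω) = (-0.4244162, -1.0448195, -0.0593592, 0.1212358)
q + ½dt·q⊗(0,ω), renormalized = (0.7451, -0.3540, 0.5634, 0.0459)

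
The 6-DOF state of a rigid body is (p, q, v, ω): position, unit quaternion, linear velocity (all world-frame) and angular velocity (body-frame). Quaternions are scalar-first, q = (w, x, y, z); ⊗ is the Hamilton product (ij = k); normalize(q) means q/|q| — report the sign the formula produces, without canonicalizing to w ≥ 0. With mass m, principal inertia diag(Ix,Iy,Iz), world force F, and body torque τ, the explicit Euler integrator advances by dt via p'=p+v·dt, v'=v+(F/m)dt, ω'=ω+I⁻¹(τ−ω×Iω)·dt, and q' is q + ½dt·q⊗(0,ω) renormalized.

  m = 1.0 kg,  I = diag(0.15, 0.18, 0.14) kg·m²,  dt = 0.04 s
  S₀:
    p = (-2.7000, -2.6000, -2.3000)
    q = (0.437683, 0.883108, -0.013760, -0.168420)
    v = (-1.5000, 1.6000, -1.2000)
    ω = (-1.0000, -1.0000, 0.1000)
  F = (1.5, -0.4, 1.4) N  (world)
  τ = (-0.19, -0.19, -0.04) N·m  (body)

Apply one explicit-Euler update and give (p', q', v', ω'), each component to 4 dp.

p' = (-2.7600, -2.5360, -2.3480)
q' = (0.4552, 0.8706, -0.0209, -0.1854)
v' = (-1.4400, 1.5840, -1.1440)
ω' = (-1.0517, -1.0420, 0.0800)

p' = p + v·dt = (-2.7600, -2.5360, -2.3480)
v + (F/m)dt = (-1.4400, 1.5840, -1.1440)
gyro term ω×Iω = (0.0040, -0.0010, 0.0300)
angular accel α = (-1.2933, -1.0500, -0.5000)
ω' = ω + α·dt = (-1.0517, -1.0420, 0.0800)
q⊗(0,ω) = (0.8861900, -0.6074790, -0.3575738, -0.8530997)
updated quaternion q' = (0.4552, 0.8706, -0.0209, -0.1854)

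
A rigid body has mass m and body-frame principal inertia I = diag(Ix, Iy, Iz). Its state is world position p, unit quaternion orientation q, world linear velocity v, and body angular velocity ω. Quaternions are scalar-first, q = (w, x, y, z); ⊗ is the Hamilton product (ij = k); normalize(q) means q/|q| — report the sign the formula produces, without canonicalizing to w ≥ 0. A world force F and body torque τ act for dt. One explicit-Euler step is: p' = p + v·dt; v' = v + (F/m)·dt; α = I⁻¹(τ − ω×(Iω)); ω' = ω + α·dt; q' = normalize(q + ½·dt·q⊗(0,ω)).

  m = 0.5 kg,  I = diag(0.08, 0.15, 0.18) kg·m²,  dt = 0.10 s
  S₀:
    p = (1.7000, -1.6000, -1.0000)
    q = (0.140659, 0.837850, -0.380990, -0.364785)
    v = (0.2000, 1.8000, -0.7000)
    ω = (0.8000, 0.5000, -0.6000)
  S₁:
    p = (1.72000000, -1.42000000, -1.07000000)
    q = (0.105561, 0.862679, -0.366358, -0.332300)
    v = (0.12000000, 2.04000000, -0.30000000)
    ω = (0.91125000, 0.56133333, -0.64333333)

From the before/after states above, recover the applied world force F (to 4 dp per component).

velocity change Δv = (-0.08000000, 0.24000000, 0.40000000)
applied force F = (-0.4000, 1.2000, 2.0000)

F = (-0.4000, 1.2000, 2.0000)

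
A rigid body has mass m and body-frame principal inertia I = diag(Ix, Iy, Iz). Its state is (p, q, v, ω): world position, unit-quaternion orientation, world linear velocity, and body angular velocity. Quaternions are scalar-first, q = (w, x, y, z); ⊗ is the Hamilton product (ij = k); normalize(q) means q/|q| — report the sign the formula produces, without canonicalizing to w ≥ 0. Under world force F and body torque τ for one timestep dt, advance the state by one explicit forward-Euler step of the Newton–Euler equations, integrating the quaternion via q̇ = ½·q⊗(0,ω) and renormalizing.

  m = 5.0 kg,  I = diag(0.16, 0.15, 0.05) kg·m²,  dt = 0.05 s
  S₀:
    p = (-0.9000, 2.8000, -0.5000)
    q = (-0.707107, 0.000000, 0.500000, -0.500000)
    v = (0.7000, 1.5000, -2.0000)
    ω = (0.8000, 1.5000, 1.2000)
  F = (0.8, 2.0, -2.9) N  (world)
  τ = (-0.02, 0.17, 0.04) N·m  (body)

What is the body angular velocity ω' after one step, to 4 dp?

gyro term ω×Iω = (-0.1800, 0.1056, -0.0120)
α = I⁻¹(τ − ω×Iω) = (1.0000, 0.4293, 1.0400)
ω + α·dt = (0.8500, 1.5215, 1.2520)

ω' = (0.8500, 1.5215, 1.2520)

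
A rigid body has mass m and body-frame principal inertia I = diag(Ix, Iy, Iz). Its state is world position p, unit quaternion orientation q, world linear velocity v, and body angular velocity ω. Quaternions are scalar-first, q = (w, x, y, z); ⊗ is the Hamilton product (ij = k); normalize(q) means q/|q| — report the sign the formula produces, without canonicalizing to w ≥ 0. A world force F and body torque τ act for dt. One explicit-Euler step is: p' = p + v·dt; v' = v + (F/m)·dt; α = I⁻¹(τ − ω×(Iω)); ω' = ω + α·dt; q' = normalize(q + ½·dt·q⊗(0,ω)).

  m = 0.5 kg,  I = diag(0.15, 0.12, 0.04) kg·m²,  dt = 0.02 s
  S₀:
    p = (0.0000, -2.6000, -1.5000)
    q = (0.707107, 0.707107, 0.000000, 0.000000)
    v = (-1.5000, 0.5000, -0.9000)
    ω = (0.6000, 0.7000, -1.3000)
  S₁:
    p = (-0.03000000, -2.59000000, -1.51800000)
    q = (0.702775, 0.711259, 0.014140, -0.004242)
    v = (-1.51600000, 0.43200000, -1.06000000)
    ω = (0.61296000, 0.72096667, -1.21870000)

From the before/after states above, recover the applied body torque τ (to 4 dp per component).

τ = (0.1700, 0.0400, 0.1500)

ω₁ − ω₀ = (0.01296000, 0.02096667, 0.08130000)
I·α + gyro = (0.1700, 0.0400, 0.1500)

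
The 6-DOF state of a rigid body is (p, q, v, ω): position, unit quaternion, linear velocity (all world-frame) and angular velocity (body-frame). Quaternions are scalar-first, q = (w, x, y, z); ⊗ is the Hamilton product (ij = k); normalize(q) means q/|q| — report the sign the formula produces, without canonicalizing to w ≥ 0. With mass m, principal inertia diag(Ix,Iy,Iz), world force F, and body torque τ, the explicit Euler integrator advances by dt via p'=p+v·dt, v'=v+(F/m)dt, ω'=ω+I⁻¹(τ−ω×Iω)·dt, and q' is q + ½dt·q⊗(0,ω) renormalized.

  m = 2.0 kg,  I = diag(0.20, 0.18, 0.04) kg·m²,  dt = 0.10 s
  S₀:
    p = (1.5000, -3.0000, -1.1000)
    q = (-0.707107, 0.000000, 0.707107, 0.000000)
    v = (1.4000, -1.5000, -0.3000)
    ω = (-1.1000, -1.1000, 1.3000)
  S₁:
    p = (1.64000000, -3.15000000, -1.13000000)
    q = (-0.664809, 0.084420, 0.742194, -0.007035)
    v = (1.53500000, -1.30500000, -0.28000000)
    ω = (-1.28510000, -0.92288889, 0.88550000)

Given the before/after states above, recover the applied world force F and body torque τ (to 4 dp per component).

velocity change Δv = (0.13500000, 0.19500000, 0.02000000)
applied force F = (2.7000, 3.9000, 0.4000)
Δω = ω₁−ω₀ = (-0.18510000, 0.17711111, -0.41450000)
applied torque τ = (-0.1700, 0.0900, -0.1900)

F = (2.7000, 3.9000, 0.4000)
τ = (-0.1700, 0.0900, -0.1900)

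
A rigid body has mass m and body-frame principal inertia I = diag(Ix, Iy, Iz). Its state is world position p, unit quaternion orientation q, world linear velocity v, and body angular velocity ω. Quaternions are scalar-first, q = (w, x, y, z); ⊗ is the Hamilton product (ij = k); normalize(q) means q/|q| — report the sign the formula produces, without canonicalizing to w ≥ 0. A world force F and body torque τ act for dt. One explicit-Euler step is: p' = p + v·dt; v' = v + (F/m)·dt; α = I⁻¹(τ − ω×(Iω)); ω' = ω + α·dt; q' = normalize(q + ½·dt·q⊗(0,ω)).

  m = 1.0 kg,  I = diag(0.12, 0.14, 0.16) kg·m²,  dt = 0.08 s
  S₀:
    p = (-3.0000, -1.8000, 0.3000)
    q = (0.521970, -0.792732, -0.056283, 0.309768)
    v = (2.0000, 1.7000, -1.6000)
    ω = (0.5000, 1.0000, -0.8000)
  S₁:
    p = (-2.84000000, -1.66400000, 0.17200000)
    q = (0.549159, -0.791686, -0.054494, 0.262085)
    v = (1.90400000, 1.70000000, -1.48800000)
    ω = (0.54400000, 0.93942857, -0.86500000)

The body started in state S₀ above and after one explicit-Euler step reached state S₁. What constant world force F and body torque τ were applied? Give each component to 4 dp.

ω₁ − ω₀ = (0.04400000, -0.06057143, -0.06500000)
gyro term ω₀×Iω₀ = (-0.0160, 0.0160, 0.0100)
τ = I·(Δω/dt) + ω₀×(Iω₀) = (0.0500, -0.0900, -0.1200)
velocity change Δv = (-0.09600000, 0.00000000, 0.11200000)
applied force F = (-1.2000, 0.0000, 1.4000)

F = (-1.2000, 0.0000, 1.4000)
τ = (0.0500, -0.0900, -0.1200)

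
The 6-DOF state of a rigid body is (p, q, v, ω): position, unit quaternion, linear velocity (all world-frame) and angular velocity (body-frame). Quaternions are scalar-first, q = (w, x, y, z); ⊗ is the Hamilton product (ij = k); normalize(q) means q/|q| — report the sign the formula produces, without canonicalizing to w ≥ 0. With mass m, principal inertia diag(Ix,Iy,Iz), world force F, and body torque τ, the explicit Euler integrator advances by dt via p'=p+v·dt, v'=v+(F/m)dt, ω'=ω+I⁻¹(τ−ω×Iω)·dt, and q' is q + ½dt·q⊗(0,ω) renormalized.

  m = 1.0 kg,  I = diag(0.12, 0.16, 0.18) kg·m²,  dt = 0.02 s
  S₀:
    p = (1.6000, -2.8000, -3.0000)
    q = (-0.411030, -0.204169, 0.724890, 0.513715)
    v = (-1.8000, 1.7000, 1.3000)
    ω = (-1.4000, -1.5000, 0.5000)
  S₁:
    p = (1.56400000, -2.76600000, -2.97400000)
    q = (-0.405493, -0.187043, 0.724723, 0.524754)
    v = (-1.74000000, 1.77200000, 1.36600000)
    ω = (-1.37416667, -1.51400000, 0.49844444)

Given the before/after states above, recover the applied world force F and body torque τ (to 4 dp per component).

rate change Δω = (0.02583333, -0.01400000, -0.00155556)
precession coupling = (-0.0150, 0.0420, 0.0840)
I·α + gyro = (0.1400, -0.0700, 0.0700)
v₁ − v₀ = (0.06000000, 0.07200000, 0.06600000)
applied force F = (3.0000, 3.6000, 3.3000)

F = (3.0000, 3.6000, 3.3000)
τ = (0.1400, -0.0700, 0.0700)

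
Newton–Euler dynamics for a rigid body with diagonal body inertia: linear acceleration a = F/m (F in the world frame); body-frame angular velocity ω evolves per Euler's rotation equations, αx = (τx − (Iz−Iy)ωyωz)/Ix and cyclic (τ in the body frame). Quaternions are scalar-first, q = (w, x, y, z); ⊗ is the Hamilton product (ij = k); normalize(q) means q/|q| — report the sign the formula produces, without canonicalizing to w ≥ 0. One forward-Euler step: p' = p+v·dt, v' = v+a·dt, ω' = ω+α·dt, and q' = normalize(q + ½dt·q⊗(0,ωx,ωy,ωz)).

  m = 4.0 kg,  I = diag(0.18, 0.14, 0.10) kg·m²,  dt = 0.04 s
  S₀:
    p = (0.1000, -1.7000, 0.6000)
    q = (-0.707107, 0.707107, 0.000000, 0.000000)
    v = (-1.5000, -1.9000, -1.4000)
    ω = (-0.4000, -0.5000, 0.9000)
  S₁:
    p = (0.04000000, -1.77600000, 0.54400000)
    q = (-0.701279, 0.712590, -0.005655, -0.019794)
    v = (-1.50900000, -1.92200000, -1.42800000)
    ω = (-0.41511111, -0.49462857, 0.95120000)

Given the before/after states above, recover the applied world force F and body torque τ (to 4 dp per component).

v₁ − v₀ = (-0.00900000, -0.02200000, -0.02800000)
F = m·Δv/dt = (-0.9000, -2.2000, -2.8000)
ω₁ − ω₀ = (-0.01511111, 0.00537143, 0.05120000)
gyro term ω₀×Iω₀ = (0.0180, -0.0288, -0.0080)
applied torque τ = (-0.0500, -0.0100, 0.1200)

F = (-0.9000, -2.2000, -2.8000)
τ = (-0.0500, -0.0100, 0.1200)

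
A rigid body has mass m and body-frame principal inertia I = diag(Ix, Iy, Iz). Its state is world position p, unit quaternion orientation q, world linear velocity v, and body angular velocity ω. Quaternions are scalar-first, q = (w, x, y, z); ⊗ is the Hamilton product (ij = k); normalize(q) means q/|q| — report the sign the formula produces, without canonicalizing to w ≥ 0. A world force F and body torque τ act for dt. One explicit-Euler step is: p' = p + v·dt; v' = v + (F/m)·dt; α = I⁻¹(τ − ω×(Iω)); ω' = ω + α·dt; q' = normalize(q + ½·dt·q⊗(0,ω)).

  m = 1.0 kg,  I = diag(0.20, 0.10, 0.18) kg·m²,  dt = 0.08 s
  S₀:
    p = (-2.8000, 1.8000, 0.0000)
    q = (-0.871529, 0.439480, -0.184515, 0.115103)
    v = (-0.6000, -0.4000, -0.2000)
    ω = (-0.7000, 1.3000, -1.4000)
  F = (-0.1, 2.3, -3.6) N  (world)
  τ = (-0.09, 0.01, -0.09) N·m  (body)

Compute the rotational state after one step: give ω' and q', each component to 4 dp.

ω' = (-0.6778, 1.2923, -1.4804)
q' = (-0.8404, 0.4667, -0.2078, 0.1810)

gyro term ω×Iω = (-0.1456, 0.0196, 0.0910)
α = I⁻¹(τ − ω×Iω) = (0.2780, -0.0960, -1.0056)
new body rate ω' = (-0.6778, 1.2923, -1.4804)
q⊗(0,ω) = (0.7086497, 0.7187574, -0.5982878, 1.6623041)
q + ½dt·q⊗(0,ω), renormalized = (-0.8404, 0.4667, -0.2078, 0.1810)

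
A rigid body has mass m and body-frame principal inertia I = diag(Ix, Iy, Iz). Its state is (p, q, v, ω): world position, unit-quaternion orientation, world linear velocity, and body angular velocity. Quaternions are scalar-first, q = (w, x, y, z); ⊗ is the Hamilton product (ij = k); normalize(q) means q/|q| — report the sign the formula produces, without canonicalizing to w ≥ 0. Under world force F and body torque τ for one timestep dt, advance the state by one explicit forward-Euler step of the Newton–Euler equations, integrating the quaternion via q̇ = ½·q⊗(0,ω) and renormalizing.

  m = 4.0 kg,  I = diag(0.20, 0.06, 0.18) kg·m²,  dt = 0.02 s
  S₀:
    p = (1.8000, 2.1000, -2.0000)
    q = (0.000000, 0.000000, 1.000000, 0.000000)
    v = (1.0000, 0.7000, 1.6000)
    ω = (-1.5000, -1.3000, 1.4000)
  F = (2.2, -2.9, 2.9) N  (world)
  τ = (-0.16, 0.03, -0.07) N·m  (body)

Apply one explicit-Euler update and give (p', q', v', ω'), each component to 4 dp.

p' = (1.8200, 2.1140, -1.9680)
q' = (0.0130, 0.0140, 0.9997, 0.0150)
v' = (1.0110, 0.6855, 1.6145)
ω' = (-1.4942, -1.2760, 1.4226)

precession coupling ω×(Iω) = (-0.2184, -0.0420, -0.2730)
(τ − ω×Iω)/I = (0.2920, 1.2000, 1.1278)
new body rate ω' = (-1.4942, -1.2760, 1.4226)
Hamilton product q⊗(0,ω) = (1.3000000, 1.4000000, 0.0000000, 1.5000000)
q + ½dt·q⊗(0,ω), renormalized = (0.0130, 0.0140, 0.9997, 0.0150)
new position p' = (1.8200, 2.1140, -1.9680)
new velocity v' = (1.0110, 0.6855, 1.6145)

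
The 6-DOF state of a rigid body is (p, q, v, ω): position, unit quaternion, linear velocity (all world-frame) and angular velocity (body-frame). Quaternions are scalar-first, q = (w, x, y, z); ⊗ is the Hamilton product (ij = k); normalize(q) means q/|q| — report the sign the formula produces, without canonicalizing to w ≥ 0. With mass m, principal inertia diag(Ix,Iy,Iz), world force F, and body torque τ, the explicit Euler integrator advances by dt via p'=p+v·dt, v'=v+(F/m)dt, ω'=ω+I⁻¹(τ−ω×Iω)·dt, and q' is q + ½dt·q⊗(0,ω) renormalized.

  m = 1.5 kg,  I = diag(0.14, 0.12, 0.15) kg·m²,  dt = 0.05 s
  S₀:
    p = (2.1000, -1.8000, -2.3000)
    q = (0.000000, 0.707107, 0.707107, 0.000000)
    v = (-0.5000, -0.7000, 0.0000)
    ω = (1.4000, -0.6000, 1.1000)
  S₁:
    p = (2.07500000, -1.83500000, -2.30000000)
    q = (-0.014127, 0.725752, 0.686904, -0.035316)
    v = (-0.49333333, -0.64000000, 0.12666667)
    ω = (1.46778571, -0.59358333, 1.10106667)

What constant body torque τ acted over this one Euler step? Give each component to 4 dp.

rate change Δω = (0.06778571, 0.00641667, 0.00106667)
applied torque τ = (0.1700, 0.0000, 0.0200)

τ = (0.1700, 0.0000, 0.0200)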